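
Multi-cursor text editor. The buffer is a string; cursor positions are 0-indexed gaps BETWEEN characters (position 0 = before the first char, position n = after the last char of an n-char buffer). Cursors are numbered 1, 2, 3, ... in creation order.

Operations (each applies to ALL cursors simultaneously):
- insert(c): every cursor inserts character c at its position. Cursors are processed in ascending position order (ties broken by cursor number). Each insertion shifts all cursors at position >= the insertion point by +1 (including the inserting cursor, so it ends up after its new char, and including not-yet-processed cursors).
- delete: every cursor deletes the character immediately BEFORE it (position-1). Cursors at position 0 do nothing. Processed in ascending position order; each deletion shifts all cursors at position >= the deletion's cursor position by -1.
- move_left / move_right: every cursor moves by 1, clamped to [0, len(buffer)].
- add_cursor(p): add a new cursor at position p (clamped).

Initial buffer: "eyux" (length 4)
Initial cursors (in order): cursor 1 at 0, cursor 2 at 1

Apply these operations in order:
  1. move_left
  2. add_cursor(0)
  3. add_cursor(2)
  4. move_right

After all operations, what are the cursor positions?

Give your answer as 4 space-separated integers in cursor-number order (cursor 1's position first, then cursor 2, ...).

Answer: 1 1 1 3

Derivation:
After op 1 (move_left): buffer="eyux" (len 4), cursors c1@0 c2@0, authorship ....
After op 2 (add_cursor(0)): buffer="eyux" (len 4), cursors c1@0 c2@0 c3@0, authorship ....
After op 3 (add_cursor(2)): buffer="eyux" (len 4), cursors c1@0 c2@0 c3@0 c4@2, authorship ....
After op 4 (move_right): buffer="eyux" (len 4), cursors c1@1 c2@1 c3@1 c4@3, authorship ....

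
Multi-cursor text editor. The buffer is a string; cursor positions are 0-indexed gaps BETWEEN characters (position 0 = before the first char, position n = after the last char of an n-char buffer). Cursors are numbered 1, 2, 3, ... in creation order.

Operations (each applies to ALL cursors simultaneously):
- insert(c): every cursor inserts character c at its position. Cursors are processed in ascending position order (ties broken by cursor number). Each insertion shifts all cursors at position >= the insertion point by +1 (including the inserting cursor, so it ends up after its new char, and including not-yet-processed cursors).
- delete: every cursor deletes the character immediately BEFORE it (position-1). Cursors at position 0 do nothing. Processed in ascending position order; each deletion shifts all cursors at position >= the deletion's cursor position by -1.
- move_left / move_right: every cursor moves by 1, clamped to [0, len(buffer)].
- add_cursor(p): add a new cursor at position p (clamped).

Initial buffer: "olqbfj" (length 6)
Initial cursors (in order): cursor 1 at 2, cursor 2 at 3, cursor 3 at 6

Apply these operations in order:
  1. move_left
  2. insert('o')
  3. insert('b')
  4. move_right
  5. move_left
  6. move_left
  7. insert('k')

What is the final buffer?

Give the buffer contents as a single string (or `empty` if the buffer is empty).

Answer: ookblokbqbfokbj

Derivation:
After op 1 (move_left): buffer="olqbfj" (len 6), cursors c1@1 c2@2 c3@5, authorship ......
After op 2 (insert('o')): buffer="ooloqbfoj" (len 9), cursors c1@2 c2@4 c3@8, authorship .1.2...3.
After op 3 (insert('b')): buffer="ooblobqbfobj" (len 12), cursors c1@3 c2@6 c3@11, authorship .11.22...33.
After op 4 (move_right): buffer="ooblobqbfobj" (len 12), cursors c1@4 c2@7 c3@12, authorship .11.22...33.
After op 5 (move_left): buffer="ooblobqbfobj" (len 12), cursors c1@3 c2@6 c3@11, authorship .11.22...33.
After op 6 (move_left): buffer="ooblobqbfobj" (len 12), cursors c1@2 c2@5 c3@10, authorship .11.22...33.
After op 7 (insert('k')): buffer="ookblokbqbfokbj" (len 15), cursors c1@3 c2@7 c3@13, authorship .111.222...333.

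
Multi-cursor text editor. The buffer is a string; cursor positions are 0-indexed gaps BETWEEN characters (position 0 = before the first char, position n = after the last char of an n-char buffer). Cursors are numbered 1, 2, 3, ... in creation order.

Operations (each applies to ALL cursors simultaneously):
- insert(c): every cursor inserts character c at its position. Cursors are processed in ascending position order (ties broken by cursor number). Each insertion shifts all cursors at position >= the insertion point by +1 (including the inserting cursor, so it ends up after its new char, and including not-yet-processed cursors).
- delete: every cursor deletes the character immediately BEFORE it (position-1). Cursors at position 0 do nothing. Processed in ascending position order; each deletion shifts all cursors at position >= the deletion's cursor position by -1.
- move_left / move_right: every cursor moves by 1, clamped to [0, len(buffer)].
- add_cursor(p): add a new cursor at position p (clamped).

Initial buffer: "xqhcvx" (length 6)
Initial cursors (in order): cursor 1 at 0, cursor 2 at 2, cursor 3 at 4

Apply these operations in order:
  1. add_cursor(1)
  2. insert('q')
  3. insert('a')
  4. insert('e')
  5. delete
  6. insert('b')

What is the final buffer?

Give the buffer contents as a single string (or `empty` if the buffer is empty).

Answer: qabxqabqqabhcqabvx

Derivation:
After op 1 (add_cursor(1)): buffer="xqhcvx" (len 6), cursors c1@0 c4@1 c2@2 c3@4, authorship ......
After op 2 (insert('q')): buffer="qxqqqhcqvx" (len 10), cursors c1@1 c4@3 c2@5 c3@8, authorship 1.4.2..3..
After op 3 (insert('a')): buffer="qaxqaqqahcqavx" (len 14), cursors c1@2 c4@5 c2@8 c3@12, authorship 11.44.22..33..
After op 4 (insert('e')): buffer="qaexqaeqqaehcqaevx" (len 18), cursors c1@3 c4@7 c2@11 c3@16, authorship 111.444.222..333..
After op 5 (delete): buffer="qaxqaqqahcqavx" (len 14), cursors c1@2 c4@5 c2@8 c3@12, authorship 11.44.22..33..
After op 6 (insert('b')): buffer="qabxqabqqabhcqabvx" (len 18), cursors c1@3 c4@7 c2@11 c3@16, authorship 111.444.222..333..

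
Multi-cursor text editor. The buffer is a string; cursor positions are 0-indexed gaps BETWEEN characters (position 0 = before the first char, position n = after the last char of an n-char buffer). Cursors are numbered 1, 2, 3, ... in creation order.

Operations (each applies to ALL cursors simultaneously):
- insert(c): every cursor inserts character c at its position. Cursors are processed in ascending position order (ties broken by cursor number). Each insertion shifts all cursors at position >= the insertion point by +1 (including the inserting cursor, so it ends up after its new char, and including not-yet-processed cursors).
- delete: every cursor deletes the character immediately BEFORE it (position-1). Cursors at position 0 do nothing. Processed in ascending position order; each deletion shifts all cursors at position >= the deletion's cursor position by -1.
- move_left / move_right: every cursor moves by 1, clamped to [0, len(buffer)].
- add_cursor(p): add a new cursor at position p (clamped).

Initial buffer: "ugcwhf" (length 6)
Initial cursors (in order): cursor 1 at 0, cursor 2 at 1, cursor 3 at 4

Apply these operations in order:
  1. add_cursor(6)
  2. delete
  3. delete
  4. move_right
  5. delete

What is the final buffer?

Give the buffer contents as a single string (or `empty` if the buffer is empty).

Answer: empty

Derivation:
After op 1 (add_cursor(6)): buffer="ugcwhf" (len 6), cursors c1@0 c2@1 c3@4 c4@6, authorship ......
After op 2 (delete): buffer="gch" (len 3), cursors c1@0 c2@0 c3@2 c4@3, authorship ...
After op 3 (delete): buffer="g" (len 1), cursors c1@0 c2@0 c3@1 c4@1, authorship .
After op 4 (move_right): buffer="g" (len 1), cursors c1@1 c2@1 c3@1 c4@1, authorship .
After op 5 (delete): buffer="" (len 0), cursors c1@0 c2@0 c3@0 c4@0, authorship 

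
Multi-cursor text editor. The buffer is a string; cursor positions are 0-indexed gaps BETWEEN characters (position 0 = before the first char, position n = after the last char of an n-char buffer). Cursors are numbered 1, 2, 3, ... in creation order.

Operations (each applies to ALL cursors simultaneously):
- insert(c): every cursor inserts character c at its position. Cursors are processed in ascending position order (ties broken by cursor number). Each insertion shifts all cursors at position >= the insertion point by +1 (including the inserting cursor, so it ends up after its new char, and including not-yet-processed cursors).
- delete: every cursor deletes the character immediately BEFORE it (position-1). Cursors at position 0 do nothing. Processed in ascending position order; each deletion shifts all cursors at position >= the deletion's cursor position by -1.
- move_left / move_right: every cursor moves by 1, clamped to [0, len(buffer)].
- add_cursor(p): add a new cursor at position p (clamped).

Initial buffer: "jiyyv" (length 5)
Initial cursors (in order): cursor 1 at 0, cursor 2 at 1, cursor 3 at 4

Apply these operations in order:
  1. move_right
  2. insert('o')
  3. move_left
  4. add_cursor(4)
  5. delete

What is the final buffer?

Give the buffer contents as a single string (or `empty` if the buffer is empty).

After op 1 (move_right): buffer="jiyyv" (len 5), cursors c1@1 c2@2 c3@5, authorship .....
After op 2 (insert('o')): buffer="joioyyvo" (len 8), cursors c1@2 c2@4 c3@8, authorship .1.2...3
After op 3 (move_left): buffer="joioyyvo" (len 8), cursors c1@1 c2@3 c3@7, authorship .1.2...3
After op 4 (add_cursor(4)): buffer="joioyyvo" (len 8), cursors c1@1 c2@3 c4@4 c3@7, authorship .1.2...3
After op 5 (delete): buffer="oyyo" (len 4), cursors c1@0 c2@1 c4@1 c3@3, authorship 1..3

Answer: oyyo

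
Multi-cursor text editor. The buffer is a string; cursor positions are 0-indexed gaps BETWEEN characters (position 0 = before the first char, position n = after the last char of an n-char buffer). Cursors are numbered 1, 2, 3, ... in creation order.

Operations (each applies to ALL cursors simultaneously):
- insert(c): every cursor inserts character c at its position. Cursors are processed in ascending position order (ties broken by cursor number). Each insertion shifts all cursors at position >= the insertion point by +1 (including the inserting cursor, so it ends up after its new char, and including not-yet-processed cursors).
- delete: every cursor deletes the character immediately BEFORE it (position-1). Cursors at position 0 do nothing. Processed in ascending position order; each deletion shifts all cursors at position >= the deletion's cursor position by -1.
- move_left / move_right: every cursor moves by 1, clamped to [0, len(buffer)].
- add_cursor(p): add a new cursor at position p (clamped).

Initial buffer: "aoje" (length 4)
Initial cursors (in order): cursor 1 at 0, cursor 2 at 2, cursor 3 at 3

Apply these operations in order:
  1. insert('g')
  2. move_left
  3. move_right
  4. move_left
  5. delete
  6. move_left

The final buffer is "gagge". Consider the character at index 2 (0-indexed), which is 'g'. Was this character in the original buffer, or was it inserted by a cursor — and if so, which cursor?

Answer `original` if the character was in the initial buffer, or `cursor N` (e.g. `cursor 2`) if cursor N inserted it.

Answer: cursor 2

Derivation:
After op 1 (insert('g')): buffer="gaogjge" (len 7), cursors c1@1 c2@4 c3@6, authorship 1..2.3.
After op 2 (move_left): buffer="gaogjge" (len 7), cursors c1@0 c2@3 c3@5, authorship 1..2.3.
After op 3 (move_right): buffer="gaogjge" (len 7), cursors c1@1 c2@4 c3@6, authorship 1..2.3.
After op 4 (move_left): buffer="gaogjge" (len 7), cursors c1@0 c2@3 c3@5, authorship 1..2.3.
After op 5 (delete): buffer="gagge" (len 5), cursors c1@0 c2@2 c3@3, authorship 1.23.
After op 6 (move_left): buffer="gagge" (len 5), cursors c1@0 c2@1 c3@2, authorship 1.23.
Authorship (.=original, N=cursor N): 1 . 2 3 .
Index 2: author = 2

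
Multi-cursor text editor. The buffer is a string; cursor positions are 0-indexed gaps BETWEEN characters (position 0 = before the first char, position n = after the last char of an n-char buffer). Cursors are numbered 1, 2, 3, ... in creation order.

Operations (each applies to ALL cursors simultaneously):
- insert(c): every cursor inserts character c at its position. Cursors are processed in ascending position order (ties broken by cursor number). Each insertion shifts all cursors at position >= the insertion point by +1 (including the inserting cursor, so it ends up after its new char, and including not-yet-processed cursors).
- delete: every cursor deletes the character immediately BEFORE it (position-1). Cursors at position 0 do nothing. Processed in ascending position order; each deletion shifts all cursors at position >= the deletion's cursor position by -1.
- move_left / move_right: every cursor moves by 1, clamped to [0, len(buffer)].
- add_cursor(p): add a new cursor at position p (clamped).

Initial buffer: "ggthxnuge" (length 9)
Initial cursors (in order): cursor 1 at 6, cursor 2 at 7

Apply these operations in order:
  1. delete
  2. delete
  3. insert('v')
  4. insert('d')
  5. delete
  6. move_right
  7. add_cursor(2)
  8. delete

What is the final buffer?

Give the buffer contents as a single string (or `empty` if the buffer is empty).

After op 1 (delete): buffer="ggthxge" (len 7), cursors c1@5 c2@5, authorship .......
After op 2 (delete): buffer="ggtge" (len 5), cursors c1@3 c2@3, authorship .....
After op 3 (insert('v')): buffer="ggtvvge" (len 7), cursors c1@5 c2@5, authorship ...12..
After op 4 (insert('d')): buffer="ggtvvddge" (len 9), cursors c1@7 c2@7, authorship ...1212..
After op 5 (delete): buffer="ggtvvge" (len 7), cursors c1@5 c2@5, authorship ...12..
After op 6 (move_right): buffer="ggtvvge" (len 7), cursors c1@6 c2@6, authorship ...12..
After op 7 (add_cursor(2)): buffer="ggtvvge" (len 7), cursors c3@2 c1@6 c2@6, authorship ...12..
After op 8 (delete): buffer="gtve" (len 4), cursors c3@1 c1@3 c2@3, authorship ..1.

Answer: gtve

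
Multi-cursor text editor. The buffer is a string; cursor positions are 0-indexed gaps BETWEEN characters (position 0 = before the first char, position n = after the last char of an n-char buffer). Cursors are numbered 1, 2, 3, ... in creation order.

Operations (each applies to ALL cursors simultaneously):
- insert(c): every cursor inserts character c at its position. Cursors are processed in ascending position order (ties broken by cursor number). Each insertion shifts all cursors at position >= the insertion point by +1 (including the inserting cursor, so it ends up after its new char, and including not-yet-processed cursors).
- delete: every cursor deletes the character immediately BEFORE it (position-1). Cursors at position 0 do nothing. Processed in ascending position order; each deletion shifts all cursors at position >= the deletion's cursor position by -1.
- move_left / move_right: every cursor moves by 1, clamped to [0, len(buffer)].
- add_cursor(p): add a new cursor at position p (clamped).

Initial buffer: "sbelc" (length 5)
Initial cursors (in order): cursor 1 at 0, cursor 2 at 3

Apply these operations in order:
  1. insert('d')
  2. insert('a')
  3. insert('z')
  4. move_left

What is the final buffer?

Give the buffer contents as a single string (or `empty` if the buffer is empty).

After op 1 (insert('d')): buffer="dsbedlc" (len 7), cursors c1@1 c2@5, authorship 1...2..
After op 2 (insert('a')): buffer="dasbedalc" (len 9), cursors c1@2 c2@7, authorship 11...22..
After op 3 (insert('z')): buffer="dazsbedazlc" (len 11), cursors c1@3 c2@9, authorship 111...222..
After op 4 (move_left): buffer="dazsbedazlc" (len 11), cursors c1@2 c2@8, authorship 111...222..

Answer: dazsbedazlc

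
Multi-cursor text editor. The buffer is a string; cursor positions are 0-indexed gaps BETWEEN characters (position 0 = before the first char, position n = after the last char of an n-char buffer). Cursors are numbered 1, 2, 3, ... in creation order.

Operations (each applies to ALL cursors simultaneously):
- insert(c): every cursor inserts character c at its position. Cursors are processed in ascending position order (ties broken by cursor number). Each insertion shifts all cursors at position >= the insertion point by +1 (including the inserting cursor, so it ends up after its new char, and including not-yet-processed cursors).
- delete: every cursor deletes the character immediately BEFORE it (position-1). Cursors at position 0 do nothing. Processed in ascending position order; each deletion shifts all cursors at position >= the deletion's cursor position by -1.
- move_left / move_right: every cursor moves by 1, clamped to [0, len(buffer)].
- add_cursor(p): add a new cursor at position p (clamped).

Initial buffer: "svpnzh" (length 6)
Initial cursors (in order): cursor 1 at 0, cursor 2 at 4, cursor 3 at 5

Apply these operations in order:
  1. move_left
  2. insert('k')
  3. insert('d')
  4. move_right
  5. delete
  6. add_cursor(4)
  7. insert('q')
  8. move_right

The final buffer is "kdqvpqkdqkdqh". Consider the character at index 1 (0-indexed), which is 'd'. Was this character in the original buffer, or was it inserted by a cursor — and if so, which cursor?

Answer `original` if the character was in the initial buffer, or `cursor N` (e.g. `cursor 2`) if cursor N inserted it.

Answer: cursor 1

Derivation:
After op 1 (move_left): buffer="svpnzh" (len 6), cursors c1@0 c2@3 c3@4, authorship ......
After op 2 (insert('k')): buffer="ksvpknkzh" (len 9), cursors c1@1 c2@5 c3@7, authorship 1...2.3..
After op 3 (insert('d')): buffer="kdsvpkdnkdzh" (len 12), cursors c1@2 c2@7 c3@10, authorship 11...22.33..
After op 4 (move_right): buffer="kdsvpkdnkdzh" (len 12), cursors c1@3 c2@8 c3@11, authorship 11...22.33..
After op 5 (delete): buffer="kdvpkdkdh" (len 9), cursors c1@2 c2@6 c3@8, authorship 11..2233.
After op 6 (add_cursor(4)): buffer="kdvpkdkdh" (len 9), cursors c1@2 c4@4 c2@6 c3@8, authorship 11..2233.
After op 7 (insert('q')): buffer="kdqvpqkdqkdqh" (len 13), cursors c1@3 c4@6 c2@9 c3@12, authorship 111..4222333.
After op 8 (move_right): buffer="kdqvpqkdqkdqh" (len 13), cursors c1@4 c4@7 c2@10 c3@13, authorship 111..4222333.
Authorship (.=original, N=cursor N): 1 1 1 . . 4 2 2 2 3 3 3 .
Index 1: author = 1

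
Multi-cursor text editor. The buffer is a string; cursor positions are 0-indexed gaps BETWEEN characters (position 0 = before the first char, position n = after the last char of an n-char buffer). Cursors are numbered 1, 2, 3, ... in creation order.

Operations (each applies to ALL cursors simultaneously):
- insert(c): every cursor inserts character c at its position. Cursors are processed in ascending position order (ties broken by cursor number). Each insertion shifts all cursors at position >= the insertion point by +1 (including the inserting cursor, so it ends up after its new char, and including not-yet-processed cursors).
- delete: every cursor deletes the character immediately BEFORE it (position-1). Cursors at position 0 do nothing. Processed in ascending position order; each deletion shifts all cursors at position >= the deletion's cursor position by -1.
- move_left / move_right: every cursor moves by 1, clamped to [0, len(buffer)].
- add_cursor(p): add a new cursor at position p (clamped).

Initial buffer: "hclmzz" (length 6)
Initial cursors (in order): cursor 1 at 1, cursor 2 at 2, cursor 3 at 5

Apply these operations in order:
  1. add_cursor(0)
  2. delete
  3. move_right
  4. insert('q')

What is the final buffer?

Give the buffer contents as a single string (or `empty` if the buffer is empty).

Answer: lqqqmzq

Derivation:
After op 1 (add_cursor(0)): buffer="hclmzz" (len 6), cursors c4@0 c1@1 c2@2 c3@5, authorship ......
After op 2 (delete): buffer="lmz" (len 3), cursors c1@0 c2@0 c4@0 c3@2, authorship ...
After op 3 (move_right): buffer="lmz" (len 3), cursors c1@1 c2@1 c4@1 c3@3, authorship ...
After op 4 (insert('q')): buffer="lqqqmzq" (len 7), cursors c1@4 c2@4 c4@4 c3@7, authorship .124..3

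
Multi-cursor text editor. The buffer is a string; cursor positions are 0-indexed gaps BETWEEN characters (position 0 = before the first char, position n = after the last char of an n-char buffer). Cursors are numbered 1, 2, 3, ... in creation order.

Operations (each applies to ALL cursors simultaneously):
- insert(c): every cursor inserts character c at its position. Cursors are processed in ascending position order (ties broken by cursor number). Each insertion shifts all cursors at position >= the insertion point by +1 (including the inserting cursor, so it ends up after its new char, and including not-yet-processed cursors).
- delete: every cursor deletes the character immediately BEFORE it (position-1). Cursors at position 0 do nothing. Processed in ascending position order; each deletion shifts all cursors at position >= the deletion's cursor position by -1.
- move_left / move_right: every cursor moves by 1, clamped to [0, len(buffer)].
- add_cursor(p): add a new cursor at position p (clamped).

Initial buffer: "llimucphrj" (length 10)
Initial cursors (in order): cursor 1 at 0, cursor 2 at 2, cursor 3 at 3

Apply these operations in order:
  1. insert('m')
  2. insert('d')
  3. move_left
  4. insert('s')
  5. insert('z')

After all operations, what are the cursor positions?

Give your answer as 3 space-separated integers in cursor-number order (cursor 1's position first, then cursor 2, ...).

Answer: 3 9 14

Derivation:
After op 1 (insert('m')): buffer="mllmimmucphrj" (len 13), cursors c1@1 c2@4 c3@6, authorship 1..2.3.......
After op 2 (insert('d')): buffer="mdllmdimdmucphrj" (len 16), cursors c1@2 c2@6 c3@9, authorship 11..22.33.......
After op 3 (move_left): buffer="mdllmdimdmucphrj" (len 16), cursors c1@1 c2@5 c3@8, authorship 11..22.33.......
After op 4 (insert('s')): buffer="msdllmsdimsdmucphrj" (len 19), cursors c1@2 c2@7 c3@11, authorship 111..222.333.......
After op 5 (insert('z')): buffer="mszdllmszdimszdmucphrj" (len 22), cursors c1@3 c2@9 c3@14, authorship 1111..2222.3333.......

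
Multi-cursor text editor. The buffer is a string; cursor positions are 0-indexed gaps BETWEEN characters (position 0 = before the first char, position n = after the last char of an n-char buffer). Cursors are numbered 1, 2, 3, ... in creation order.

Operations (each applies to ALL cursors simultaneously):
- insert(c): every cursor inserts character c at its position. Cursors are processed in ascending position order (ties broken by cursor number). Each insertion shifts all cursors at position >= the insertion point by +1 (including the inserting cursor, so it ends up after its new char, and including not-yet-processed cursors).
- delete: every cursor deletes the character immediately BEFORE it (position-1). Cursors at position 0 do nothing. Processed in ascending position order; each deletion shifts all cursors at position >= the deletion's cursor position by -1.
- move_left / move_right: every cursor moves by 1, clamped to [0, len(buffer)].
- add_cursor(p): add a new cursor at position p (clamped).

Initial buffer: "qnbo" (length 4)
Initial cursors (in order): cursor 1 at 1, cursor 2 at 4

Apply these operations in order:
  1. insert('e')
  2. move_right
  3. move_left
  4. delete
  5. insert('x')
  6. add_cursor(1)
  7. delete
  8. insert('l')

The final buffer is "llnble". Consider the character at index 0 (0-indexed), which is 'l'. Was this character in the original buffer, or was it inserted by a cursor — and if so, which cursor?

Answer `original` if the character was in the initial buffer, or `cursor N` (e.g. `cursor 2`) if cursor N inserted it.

Answer: cursor 1

Derivation:
After op 1 (insert('e')): buffer="qenboe" (len 6), cursors c1@2 c2@6, authorship .1...2
After op 2 (move_right): buffer="qenboe" (len 6), cursors c1@3 c2@6, authorship .1...2
After op 3 (move_left): buffer="qenboe" (len 6), cursors c1@2 c2@5, authorship .1...2
After op 4 (delete): buffer="qnbe" (len 4), cursors c1@1 c2@3, authorship ...2
After op 5 (insert('x')): buffer="qxnbxe" (len 6), cursors c1@2 c2@5, authorship .1..22
After op 6 (add_cursor(1)): buffer="qxnbxe" (len 6), cursors c3@1 c1@2 c2@5, authorship .1..22
After op 7 (delete): buffer="nbe" (len 3), cursors c1@0 c3@0 c2@2, authorship ..2
After op 8 (insert('l')): buffer="llnble" (len 6), cursors c1@2 c3@2 c2@5, authorship 13..22
Authorship (.=original, N=cursor N): 1 3 . . 2 2
Index 0: author = 1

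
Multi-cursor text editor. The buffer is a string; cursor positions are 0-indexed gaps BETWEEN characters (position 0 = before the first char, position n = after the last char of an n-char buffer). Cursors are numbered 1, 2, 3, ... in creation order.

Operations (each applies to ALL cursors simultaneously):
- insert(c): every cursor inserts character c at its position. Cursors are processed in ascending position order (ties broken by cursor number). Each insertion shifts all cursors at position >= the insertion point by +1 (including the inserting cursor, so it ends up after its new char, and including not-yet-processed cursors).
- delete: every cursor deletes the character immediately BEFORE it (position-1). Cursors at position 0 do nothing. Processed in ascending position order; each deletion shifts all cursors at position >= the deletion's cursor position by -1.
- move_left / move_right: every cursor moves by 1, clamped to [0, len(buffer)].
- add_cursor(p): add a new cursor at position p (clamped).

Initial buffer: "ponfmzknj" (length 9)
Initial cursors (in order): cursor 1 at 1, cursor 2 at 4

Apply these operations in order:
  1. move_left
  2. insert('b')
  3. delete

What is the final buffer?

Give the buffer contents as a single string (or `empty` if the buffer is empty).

Answer: ponfmzknj

Derivation:
After op 1 (move_left): buffer="ponfmzknj" (len 9), cursors c1@0 c2@3, authorship .........
After op 2 (insert('b')): buffer="bponbfmzknj" (len 11), cursors c1@1 c2@5, authorship 1...2......
After op 3 (delete): buffer="ponfmzknj" (len 9), cursors c1@0 c2@3, authorship .........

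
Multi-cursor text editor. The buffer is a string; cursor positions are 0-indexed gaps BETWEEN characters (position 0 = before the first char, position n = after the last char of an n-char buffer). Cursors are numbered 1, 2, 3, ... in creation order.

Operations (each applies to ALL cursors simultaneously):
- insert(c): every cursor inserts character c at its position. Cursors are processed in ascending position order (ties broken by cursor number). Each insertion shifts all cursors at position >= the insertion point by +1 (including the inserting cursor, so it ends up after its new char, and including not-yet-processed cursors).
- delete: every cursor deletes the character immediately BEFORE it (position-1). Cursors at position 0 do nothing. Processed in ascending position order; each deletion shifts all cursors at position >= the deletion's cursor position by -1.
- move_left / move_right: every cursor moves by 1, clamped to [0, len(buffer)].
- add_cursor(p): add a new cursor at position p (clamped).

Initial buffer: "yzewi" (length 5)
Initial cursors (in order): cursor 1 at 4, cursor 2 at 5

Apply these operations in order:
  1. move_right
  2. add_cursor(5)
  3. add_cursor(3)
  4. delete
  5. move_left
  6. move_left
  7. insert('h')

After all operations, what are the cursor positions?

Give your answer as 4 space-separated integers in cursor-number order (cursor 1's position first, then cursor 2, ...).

Answer: 4 4 4 4

Derivation:
After op 1 (move_right): buffer="yzewi" (len 5), cursors c1@5 c2@5, authorship .....
After op 2 (add_cursor(5)): buffer="yzewi" (len 5), cursors c1@5 c2@5 c3@5, authorship .....
After op 3 (add_cursor(3)): buffer="yzewi" (len 5), cursors c4@3 c1@5 c2@5 c3@5, authorship .....
After op 4 (delete): buffer="y" (len 1), cursors c1@1 c2@1 c3@1 c4@1, authorship .
After op 5 (move_left): buffer="y" (len 1), cursors c1@0 c2@0 c3@0 c4@0, authorship .
After op 6 (move_left): buffer="y" (len 1), cursors c1@0 c2@0 c3@0 c4@0, authorship .
After op 7 (insert('h')): buffer="hhhhy" (len 5), cursors c1@4 c2@4 c3@4 c4@4, authorship 1234.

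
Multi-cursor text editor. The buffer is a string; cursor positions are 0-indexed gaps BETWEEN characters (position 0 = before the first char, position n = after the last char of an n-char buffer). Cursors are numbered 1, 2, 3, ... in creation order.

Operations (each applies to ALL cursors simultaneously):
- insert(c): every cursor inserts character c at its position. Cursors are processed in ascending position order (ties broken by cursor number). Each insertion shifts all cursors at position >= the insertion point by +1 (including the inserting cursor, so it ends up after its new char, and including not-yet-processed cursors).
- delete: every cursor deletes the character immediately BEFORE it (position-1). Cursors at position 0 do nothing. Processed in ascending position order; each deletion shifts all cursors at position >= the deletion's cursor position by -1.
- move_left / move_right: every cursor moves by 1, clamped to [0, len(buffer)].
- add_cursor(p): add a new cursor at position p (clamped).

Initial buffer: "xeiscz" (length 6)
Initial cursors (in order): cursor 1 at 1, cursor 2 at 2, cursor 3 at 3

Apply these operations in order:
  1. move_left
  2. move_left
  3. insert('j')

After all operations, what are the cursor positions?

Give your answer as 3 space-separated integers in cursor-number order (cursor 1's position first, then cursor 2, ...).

After op 1 (move_left): buffer="xeiscz" (len 6), cursors c1@0 c2@1 c3@2, authorship ......
After op 2 (move_left): buffer="xeiscz" (len 6), cursors c1@0 c2@0 c3@1, authorship ......
After op 3 (insert('j')): buffer="jjxjeiscz" (len 9), cursors c1@2 c2@2 c3@4, authorship 12.3.....

Answer: 2 2 4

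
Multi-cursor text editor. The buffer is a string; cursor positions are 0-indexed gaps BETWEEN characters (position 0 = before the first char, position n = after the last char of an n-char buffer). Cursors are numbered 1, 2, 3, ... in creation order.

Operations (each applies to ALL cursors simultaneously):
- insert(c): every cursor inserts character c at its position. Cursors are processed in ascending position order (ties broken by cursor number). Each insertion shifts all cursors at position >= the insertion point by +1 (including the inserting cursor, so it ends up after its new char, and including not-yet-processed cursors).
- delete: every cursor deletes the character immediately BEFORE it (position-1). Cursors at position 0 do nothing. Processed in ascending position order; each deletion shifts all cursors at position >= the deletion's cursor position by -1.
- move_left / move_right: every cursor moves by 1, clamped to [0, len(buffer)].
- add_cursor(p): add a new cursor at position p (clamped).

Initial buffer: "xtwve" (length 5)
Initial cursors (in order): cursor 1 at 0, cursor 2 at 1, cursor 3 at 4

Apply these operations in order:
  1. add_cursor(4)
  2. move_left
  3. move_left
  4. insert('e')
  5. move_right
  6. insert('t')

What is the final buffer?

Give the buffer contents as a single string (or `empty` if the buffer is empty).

Answer: eexttteewttve

Derivation:
After op 1 (add_cursor(4)): buffer="xtwve" (len 5), cursors c1@0 c2@1 c3@4 c4@4, authorship .....
After op 2 (move_left): buffer="xtwve" (len 5), cursors c1@0 c2@0 c3@3 c4@3, authorship .....
After op 3 (move_left): buffer="xtwve" (len 5), cursors c1@0 c2@0 c3@2 c4@2, authorship .....
After op 4 (insert('e')): buffer="eexteewve" (len 9), cursors c1@2 c2@2 c3@6 c4@6, authorship 12..34...
After op 5 (move_right): buffer="eexteewve" (len 9), cursors c1@3 c2@3 c3@7 c4@7, authorship 12..34...
After op 6 (insert('t')): buffer="eexttteewttve" (len 13), cursors c1@5 c2@5 c3@11 c4@11, authorship 12.12.34.34..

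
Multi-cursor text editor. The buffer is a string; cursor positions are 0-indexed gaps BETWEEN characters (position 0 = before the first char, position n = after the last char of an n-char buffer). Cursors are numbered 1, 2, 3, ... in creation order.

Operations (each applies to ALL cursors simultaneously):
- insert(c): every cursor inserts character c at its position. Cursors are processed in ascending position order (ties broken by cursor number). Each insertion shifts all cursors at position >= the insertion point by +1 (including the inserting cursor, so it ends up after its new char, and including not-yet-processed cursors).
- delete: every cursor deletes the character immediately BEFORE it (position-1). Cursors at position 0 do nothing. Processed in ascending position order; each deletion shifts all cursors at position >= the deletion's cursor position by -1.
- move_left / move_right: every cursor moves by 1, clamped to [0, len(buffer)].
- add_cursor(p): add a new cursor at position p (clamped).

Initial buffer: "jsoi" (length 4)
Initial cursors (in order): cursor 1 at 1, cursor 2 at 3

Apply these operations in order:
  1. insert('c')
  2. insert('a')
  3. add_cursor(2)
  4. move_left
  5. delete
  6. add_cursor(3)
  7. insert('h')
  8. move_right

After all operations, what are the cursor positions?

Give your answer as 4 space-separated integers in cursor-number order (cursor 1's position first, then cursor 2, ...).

Answer: 3 8 3 8

Derivation:
After op 1 (insert('c')): buffer="jcsoci" (len 6), cursors c1@2 c2@5, authorship .1..2.
After op 2 (insert('a')): buffer="jcasocai" (len 8), cursors c1@3 c2@7, authorship .11..22.
After op 3 (add_cursor(2)): buffer="jcasocai" (len 8), cursors c3@2 c1@3 c2@7, authorship .11..22.
After op 4 (move_left): buffer="jcasocai" (len 8), cursors c3@1 c1@2 c2@6, authorship .11..22.
After op 5 (delete): buffer="asoai" (len 5), cursors c1@0 c3@0 c2@3, authorship 1..2.
After op 6 (add_cursor(3)): buffer="asoai" (len 5), cursors c1@0 c3@0 c2@3 c4@3, authorship 1..2.
After op 7 (insert('h')): buffer="hhasohhai" (len 9), cursors c1@2 c3@2 c2@7 c4@7, authorship 131..242.
After op 8 (move_right): buffer="hhasohhai" (len 9), cursors c1@3 c3@3 c2@8 c4@8, authorship 131..242.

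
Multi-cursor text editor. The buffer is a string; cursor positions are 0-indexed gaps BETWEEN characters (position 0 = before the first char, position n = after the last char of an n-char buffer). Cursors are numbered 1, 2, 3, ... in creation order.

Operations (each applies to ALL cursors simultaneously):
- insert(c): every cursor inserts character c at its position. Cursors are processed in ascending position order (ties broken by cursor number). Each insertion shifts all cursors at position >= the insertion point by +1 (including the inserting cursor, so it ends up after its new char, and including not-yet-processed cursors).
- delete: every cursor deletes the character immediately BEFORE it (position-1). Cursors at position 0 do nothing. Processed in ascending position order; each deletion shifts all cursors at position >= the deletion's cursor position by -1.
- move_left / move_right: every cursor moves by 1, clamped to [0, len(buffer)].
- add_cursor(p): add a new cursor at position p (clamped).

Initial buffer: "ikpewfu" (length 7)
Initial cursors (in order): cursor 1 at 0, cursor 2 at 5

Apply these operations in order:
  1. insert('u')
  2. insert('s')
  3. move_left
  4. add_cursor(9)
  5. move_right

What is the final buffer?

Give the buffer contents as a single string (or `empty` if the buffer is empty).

After op 1 (insert('u')): buffer="uikpewufu" (len 9), cursors c1@1 c2@7, authorship 1.....2..
After op 2 (insert('s')): buffer="usikpewusfu" (len 11), cursors c1@2 c2@9, authorship 11.....22..
After op 3 (move_left): buffer="usikpewusfu" (len 11), cursors c1@1 c2@8, authorship 11.....22..
After op 4 (add_cursor(9)): buffer="usikpewusfu" (len 11), cursors c1@1 c2@8 c3@9, authorship 11.....22..
After op 5 (move_right): buffer="usikpewusfu" (len 11), cursors c1@2 c2@9 c3@10, authorship 11.....22..

Answer: usikpewusfu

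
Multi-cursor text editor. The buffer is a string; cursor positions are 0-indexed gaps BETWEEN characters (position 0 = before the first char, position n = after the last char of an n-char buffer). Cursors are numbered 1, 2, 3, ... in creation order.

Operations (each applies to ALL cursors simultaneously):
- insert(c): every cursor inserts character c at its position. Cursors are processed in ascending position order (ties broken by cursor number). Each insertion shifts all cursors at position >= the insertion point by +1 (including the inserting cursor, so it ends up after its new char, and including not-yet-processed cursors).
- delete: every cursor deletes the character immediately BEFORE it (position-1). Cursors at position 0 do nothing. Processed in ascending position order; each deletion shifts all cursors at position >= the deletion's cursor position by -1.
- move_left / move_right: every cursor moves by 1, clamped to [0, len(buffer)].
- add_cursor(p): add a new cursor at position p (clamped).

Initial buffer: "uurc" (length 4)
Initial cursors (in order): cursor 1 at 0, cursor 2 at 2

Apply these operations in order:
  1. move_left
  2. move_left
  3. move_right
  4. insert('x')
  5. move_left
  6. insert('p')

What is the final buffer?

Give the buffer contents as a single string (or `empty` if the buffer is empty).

Answer: uxppxurc

Derivation:
After op 1 (move_left): buffer="uurc" (len 4), cursors c1@0 c2@1, authorship ....
After op 2 (move_left): buffer="uurc" (len 4), cursors c1@0 c2@0, authorship ....
After op 3 (move_right): buffer="uurc" (len 4), cursors c1@1 c2@1, authorship ....
After op 4 (insert('x')): buffer="uxxurc" (len 6), cursors c1@3 c2@3, authorship .12...
After op 5 (move_left): buffer="uxxurc" (len 6), cursors c1@2 c2@2, authorship .12...
After op 6 (insert('p')): buffer="uxppxurc" (len 8), cursors c1@4 c2@4, authorship .1122...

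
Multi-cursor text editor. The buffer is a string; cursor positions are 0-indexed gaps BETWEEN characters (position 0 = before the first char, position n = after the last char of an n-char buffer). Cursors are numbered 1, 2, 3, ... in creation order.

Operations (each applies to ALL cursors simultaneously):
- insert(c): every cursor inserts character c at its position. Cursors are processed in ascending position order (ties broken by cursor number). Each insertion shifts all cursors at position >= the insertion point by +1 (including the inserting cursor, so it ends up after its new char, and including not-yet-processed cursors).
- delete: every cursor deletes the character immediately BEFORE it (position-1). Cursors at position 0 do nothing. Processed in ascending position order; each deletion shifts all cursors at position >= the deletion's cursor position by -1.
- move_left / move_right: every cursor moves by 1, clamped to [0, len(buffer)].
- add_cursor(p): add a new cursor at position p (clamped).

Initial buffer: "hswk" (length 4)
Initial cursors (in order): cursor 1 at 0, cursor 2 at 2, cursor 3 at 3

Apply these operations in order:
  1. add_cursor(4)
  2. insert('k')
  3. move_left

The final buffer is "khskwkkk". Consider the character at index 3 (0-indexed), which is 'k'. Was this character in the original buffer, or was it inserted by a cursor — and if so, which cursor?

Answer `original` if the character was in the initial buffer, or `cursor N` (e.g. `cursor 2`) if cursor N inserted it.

Answer: cursor 2

Derivation:
After op 1 (add_cursor(4)): buffer="hswk" (len 4), cursors c1@0 c2@2 c3@3 c4@4, authorship ....
After op 2 (insert('k')): buffer="khskwkkk" (len 8), cursors c1@1 c2@4 c3@6 c4@8, authorship 1..2.3.4
After op 3 (move_left): buffer="khskwkkk" (len 8), cursors c1@0 c2@3 c3@5 c4@7, authorship 1..2.3.4
Authorship (.=original, N=cursor N): 1 . . 2 . 3 . 4
Index 3: author = 2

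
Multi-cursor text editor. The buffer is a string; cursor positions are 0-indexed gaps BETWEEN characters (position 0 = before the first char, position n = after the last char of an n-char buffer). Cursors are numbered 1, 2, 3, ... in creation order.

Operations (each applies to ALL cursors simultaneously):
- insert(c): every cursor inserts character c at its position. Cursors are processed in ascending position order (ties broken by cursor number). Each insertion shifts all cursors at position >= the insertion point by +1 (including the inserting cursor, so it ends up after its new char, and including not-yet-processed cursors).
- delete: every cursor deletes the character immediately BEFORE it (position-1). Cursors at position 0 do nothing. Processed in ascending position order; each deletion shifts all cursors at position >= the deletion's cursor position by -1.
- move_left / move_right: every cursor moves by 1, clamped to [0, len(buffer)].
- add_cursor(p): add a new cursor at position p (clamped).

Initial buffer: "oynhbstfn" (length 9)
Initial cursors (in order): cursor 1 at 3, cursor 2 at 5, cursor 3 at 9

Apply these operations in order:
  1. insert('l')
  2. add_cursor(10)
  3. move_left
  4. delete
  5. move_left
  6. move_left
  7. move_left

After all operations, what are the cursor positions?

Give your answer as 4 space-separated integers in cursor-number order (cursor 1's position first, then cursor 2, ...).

After op 1 (insert('l')): buffer="oynlhblstfnl" (len 12), cursors c1@4 c2@7 c3@12, authorship ...1..2....3
After op 2 (add_cursor(10)): buffer="oynlhblstfnl" (len 12), cursors c1@4 c2@7 c4@10 c3@12, authorship ...1..2....3
After op 3 (move_left): buffer="oynlhblstfnl" (len 12), cursors c1@3 c2@6 c4@9 c3@11, authorship ...1..2....3
After op 4 (delete): buffer="oylhlsfl" (len 8), cursors c1@2 c2@4 c4@6 c3@7, authorship ..1.2..3
After op 5 (move_left): buffer="oylhlsfl" (len 8), cursors c1@1 c2@3 c4@5 c3@6, authorship ..1.2..3
After op 6 (move_left): buffer="oylhlsfl" (len 8), cursors c1@0 c2@2 c4@4 c3@5, authorship ..1.2..3
After op 7 (move_left): buffer="oylhlsfl" (len 8), cursors c1@0 c2@1 c4@3 c3@4, authorship ..1.2..3

Answer: 0 1 4 3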